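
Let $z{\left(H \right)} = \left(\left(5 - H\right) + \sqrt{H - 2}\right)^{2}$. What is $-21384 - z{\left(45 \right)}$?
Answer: $-23027 + 80 \sqrt{43} \approx -22502.0$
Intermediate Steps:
$z{\left(H \right)} = \left(5 + \sqrt{-2 + H} - H\right)^{2}$ ($z{\left(H \right)} = \left(\left(5 - H\right) + \sqrt{-2 + H}\right)^{2} = \left(5 + \sqrt{-2 + H} - H\right)^{2}$)
$-21384 - z{\left(45 \right)} = -21384 - \left(5 + \sqrt{-2 + 45} - 45\right)^{2} = -21384 - \left(5 + \sqrt{43} - 45\right)^{2} = -21384 - \left(-40 + \sqrt{43}\right)^{2}$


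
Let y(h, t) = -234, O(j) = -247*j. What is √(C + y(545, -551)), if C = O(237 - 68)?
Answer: I*√41977 ≈ 204.88*I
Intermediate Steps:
C = -41743 (C = -247*(237 - 68) = -247*169 = -41743)
√(C + y(545, -551)) = √(-41743 - 234) = √(-41977) = I*√41977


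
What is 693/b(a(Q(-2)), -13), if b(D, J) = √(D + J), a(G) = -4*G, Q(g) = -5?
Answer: 99*√7 ≈ 261.93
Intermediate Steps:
693/b(a(Q(-2)), -13) = 693/(√(-4*(-5) - 13)) = 693/(√(20 - 13)) = 693/(√7) = 693*(√7/7) = 99*√7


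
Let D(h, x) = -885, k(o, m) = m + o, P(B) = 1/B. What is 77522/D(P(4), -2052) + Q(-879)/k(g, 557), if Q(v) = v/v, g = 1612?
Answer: -56048111/639855 ≈ -87.595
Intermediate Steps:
Q(v) = 1
77522/D(P(4), -2052) + Q(-879)/k(g, 557) = 77522/(-885) + 1/(557 + 1612) = 77522*(-1/885) + 1/2169 = -77522/885 + 1*(1/2169) = -77522/885 + 1/2169 = -56048111/639855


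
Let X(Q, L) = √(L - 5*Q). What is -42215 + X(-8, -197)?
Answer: -42215 + I*√157 ≈ -42215.0 + 12.53*I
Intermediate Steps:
-42215 + X(-8, -197) = -42215 + √(-197 - 5*(-8)) = -42215 + √(-197 + 40) = -42215 + √(-157) = -42215 + I*√157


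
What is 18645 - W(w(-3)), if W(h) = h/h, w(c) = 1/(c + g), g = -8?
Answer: 18644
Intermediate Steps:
w(c) = 1/(-8 + c) (w(c) = 1/(c - 8) = 1/(-8 + c))
W(h) = 1
18645 - W(w(-3)) = 18645 - 1*1 = 18645 - 1 = 18644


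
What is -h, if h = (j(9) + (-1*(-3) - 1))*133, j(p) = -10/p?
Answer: -1064/9 ≈ -118.22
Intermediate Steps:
h = 1064/9 (h = (-10/9 + (-1*(-3) - 1))*133 = (-10*1/9 + (3 - 1))*133 = (-10/9 + 2)*133 = (8/9)*133 = 1064/9 ≈ 118.22)
-h = -1*1064/9 = -1064/9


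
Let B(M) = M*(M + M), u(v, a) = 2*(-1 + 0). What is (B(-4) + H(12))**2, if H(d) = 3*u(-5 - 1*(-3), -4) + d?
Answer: 1444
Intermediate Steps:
u(v, a) = -2 (u(v, a) = 2*(-1) = -2)
B(M) = 2*M**2 (B(M) = M*(2*M) = 2*M**2)
H(d) = -6 + d (H(d) = 3*(-2) + d = -6 + d)
(B(-4) + H(12))**2 = (2*(-4)**2 + (-6 + 12))**2 = (2*16 + 6)**2 = (32 + 6)**2 = 38**2 = 1444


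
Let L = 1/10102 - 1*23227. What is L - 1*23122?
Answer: -468217597/10102 ≈ -46349.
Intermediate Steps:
L = -234639153/10102 (L = 1/10102 - 23227 = -234639153/10102 ≈ -23227.)
L - 1*23122 = -234639153/10102 - 1*23122 = -234639153/10102 - 23122 = -468217597/10102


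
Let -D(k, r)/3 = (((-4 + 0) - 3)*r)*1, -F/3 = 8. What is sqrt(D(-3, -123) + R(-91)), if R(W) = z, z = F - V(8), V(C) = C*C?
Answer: I*sqrt(2671) ≈ 51.682*I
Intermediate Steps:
F = -24 (F = -3*8 = -24)
V(C) = C**2
D(k, r) = 21*r (D(k, r) = -3*((-4 + 0) - 3)*r = -3*(-4 - 3)*r = -3*(-7*r) = -(-21)*r = 21*r)
z = -88 (z = -24 - 1*8**2 = -24 - 1*64 = -24 - 64 = -88)
R(W) = -88
sqrt(D(-3, -123) + R(-91)) = sqrt(21*(-123) - 88) = sqrt(-2583 - 88) = sqrt(-2671) = I*sqrt(2671)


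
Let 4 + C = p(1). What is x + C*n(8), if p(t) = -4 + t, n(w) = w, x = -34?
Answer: -90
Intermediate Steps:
C = -7 (C = -4 + (-4 + 1) = -4 - 3 = -7)
x + C*n(8) = -34 - 7*8 = -34 - 56 = -90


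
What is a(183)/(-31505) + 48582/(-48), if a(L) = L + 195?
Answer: -255099009/252040 ≈ -1012.1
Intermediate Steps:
a(L) = 195 + L
a(183)/(-31505) + 48582/(-48) = (195 + 183)/(-31505) + 48582/(-48) = 378*(-1/31505) + 48582*(-1/48) = -378/31505 - 8097/8 = -255099009/252040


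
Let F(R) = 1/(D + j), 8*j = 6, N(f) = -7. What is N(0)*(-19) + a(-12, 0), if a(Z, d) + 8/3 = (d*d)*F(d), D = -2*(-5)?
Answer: 391/3 ≈ 130.33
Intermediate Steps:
D = 10
j = ¾ (j = (⅛)*6 = ¾ ≈ 0.75000)
F(R) = 4/43 (F(R) = 1/(10 + ¾) = 1/(43/4) = 4/43)
a(Z, d) = -8/3 + 4*d²/43 (a(Z, d) = -8/3 + (d*d)*(4/43) = -8/3 + d²*(4/43) = -8/3 + 4*d²/43)
N(0)*(-19) + a(-12, 0) = -7*(-19) + (-8/3 + (4/43)*0²) = 133 + (-8/3 + (4/43)*0) = 133 + (-8/3 + 0) = 133 - 8/3 = 391/3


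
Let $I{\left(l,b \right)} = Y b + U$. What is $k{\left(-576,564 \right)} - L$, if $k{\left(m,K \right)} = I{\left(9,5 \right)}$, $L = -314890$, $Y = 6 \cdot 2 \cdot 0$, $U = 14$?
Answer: $314904$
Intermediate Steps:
$Y = 0$ ($Y = 12 \cdot 0 = 0$)
$I{\left(l,b \right)} = 14$ ($I{\left(l,b \right)} = 0 b + 14 = 0 + 14 = 14$)
$k{\left(m,K \right)} = 14$
$k{\left(-576,564 \right)} - L = 14 - -314890 = 14 + 314890 = 314904$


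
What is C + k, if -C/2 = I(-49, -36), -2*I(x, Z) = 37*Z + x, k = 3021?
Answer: 1640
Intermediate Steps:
I(x, Z) = -37*Z/2 - x/2 (I(x, Z) = -(37*Z + x)/2 = -(x + 37*Z)/2 = -37*Z/2 - x/2)
C = -1381 (C = -2*(-37/2*(-36) - 1/2*(-49)) = -2*(666 + 49/2) = -2*1381/2 = -1381)
C + k = -1381 + 3021 = 1640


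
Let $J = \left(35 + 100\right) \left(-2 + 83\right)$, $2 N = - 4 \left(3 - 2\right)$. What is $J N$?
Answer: $-21870$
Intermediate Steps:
$N = -2$ ($N = \frac{\left(-4\right) \left(3 - 2\right)}{2} = \frac{\left(-4\right) 1}{2} = \frac{1}{2} \left(-4\right) = -2$)
$J = 10935$ ($J = 135 \cdot 81 = 10935$)
$J N = 10935 \left(-2\right) = -21870$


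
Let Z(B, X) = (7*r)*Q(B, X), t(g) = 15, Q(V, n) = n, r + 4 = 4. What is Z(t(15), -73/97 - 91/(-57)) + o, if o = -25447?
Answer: -25447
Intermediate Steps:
r = 0 (r = -4 + 4 = 0)
Z(B, X) = 0 (Z(B, X) = (7*0)*X = 0*X = 0)
Z(t(15), -73/97 - 91/(-57)) + o = 0 - 25447 = -25447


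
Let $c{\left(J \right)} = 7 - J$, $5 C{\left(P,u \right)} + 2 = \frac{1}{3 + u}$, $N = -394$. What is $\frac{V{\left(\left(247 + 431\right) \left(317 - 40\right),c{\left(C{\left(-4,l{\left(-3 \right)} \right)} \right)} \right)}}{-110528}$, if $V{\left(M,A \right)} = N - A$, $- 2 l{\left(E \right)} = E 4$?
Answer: $\frac{821}{226080} \approx 0.0036315$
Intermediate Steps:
$l{\left(E \right)} = - 2 E$ ($l{\left(E \right)} = - \frac{E 4}{2} = - \frac{4 E}{2} = - 2 E$)
$C{\left(P,u \right)} = - \frac{2}{5} + \frac{1}{5 \left(3 + u\right)}$
$V{\left(M,A \right)} = -394 - A$
$\frac{V{\left(\left(247 + 431\right) \left(317 - 40\right),c{\left(C{\left(-4,l{\left(-3 \right)} \right)} \right)} \right)}}{-110528} = \frac{-394 - \left(7 - \frac{-5 - 2 \left(\left(-2\right) \left(-3\right)\right)}{5 \left(3 - -6\right)}\right)}{-110528} = \left(-394 - \left(7 - \frac{-5 - 12}{5 \left(3 + 6\right)}\right)\right) \left(- \frac{1}{110528}\right) = \left(-394 - \left(7 - \frac{-5 - 12}{5 \cdot 9}\right)\right) \left(- \frac{1}{110528}\right) = \left(-394 - \left(7 - \frac{1}{5} \cdot \frac{1}{9} \left(-17\right)\right)\right) \left(- \frac{1}{110528}\right) = \left(-394 - \left(7 - - \frac{17}{45}\right)\right) \left(- \frac{1}{110528}\right) = \left(-394 - \left(7 + \frac{17}{45}\right)\right) \left(- \frac{1}{110528}\right) = \left(-394 - \frac{332}{45}\right) \left(- \frac{1}{110528}\right) = \left(- \frac{18062}{45}\right) \left(- \frac{1}{110528}\right) = \frac{821}{226080}$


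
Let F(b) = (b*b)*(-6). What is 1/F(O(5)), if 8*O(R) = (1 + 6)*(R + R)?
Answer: -8/3675 ≈ -0.0021769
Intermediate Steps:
O(R) = 7*R/4 (O(R) = ((1 + 6)*(R + R))/8 = (7*(2*R))/8 = (14*R)/8 = 7*R/4)
F(b) = -6*b² (F(b) = b²*(-6) = -6*b²)
1/F(O(5)) = 1/(-6*((7/4)*5)²) = 1/(-6*(35/4)²) = 1/(-6*1225/16) = 1/(-3675/8) = -8/3675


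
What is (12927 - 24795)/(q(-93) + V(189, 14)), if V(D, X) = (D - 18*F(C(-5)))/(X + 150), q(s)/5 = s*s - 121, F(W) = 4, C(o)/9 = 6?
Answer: -1946352/6993077 ≈ -0.27833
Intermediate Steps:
C(o) = 54 (C(o) = 9*6 = 54)
q(s) = -605 + 5*s² (q(s) = 5*(s*s - 121) = 5*(s² - 121) = 5*(-121 + s²) = -605 + 5*s²)
V(D, X) = (-72 + D)/(150 + X) (V(D, X) = (D - 18*4)/(X + 150) = (D - 72)/(150 + X) = (-72 + D)/(150 + X))
(12927 - 24795)/(q(-93) + V(189, 14)) = (12927 - 24795)/((-605 + 5*(-93)²) + (-72 + 189)/(150 + 14)) = -11868/((-605 + 5*8649) + 117/164) = -11868/((-605 + 43245) + (1/164)*117) = -11868/(42640 + 117/164) = -11868/6993077/164 = -11868*164/6993077 = -1946352/6993077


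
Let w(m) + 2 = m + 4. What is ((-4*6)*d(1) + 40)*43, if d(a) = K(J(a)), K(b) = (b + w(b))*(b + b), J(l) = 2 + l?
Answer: -47816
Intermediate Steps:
w(m) = 2 + m (w(m) = -2 + (m + 4) = -2 + (4 + m) = 2 + m)
K(b) = 2*b*(2 + 2*b) (K(b) = (b + (2 + b))*(b + b) = (2 + 2*b)*(2*b) = 2*b*(2 + 2*b))
d(a) = 4*(2 + a)*(3 + a) (d(a) = 4*(2 + a)*(1 + (2 + a)) = 4*(2 + a)*(3 + a))
((-4*6)*d(1) + 40)*43 = ((-4*6)*(4*(2 + 1)*(3 + 1)) + 40)*43 = (-96*3*4 + 40)*43 = (-24*48 + 40)*43 = (-1152 + 40)*43 = -1112*43 = -47816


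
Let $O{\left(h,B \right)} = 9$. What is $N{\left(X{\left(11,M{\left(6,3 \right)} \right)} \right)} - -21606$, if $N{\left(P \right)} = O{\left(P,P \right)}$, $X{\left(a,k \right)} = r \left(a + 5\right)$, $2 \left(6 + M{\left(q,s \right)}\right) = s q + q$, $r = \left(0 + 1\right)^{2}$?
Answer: $21615$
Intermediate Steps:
$r = 1$ ($r = 1^{2} = 1$)
$M{\left(q,s \right)} = -6 + \frac{q}{2} + \frac{q s}{2}$ ($M{\left(q,s \right)} = -6 + \frac{s q + q}{2} = -6 + \frac{q s + q}{2} = -6 + \frac{q + q s}{2} = -6 + \left(\frac{q}{2} + \frac{q s}{2}\right) = -6 + \frac{q}{2} + \frac{q s}{2}$)
$X{\left(a,k \right)} = 5 + a$ ($X{\left(a,k \right)} = 1 \left(a + 5\right) = 1 \left(5 + a\right) = 5 + a$)
$N{\left(P \right)} = 9$
$N{\left(X{\left(11,M{\left(6,3 \right)} \right)} \right)} - -21606 = 9 - -21606 = 9 + 21606 = 21615$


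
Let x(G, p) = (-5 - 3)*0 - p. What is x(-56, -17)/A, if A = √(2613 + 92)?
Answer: 17*√2705/2705 ≈ 0.32686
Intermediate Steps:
x(G, p) = -p (x(G, p) = -8*0 - p = 0 - p = -p)
A = √2705 ≈ 52.010
x(-56, -17)/A = (-1*(-17))/(√2705) = 17*(√2705/2705) = 17*√2705/2705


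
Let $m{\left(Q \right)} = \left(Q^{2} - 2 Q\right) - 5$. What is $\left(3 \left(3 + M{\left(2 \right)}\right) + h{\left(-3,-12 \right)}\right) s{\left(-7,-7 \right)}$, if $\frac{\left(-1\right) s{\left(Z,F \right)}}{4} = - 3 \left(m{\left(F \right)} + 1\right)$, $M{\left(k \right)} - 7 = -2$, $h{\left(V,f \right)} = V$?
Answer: $14868$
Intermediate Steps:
$m{\left(Q \right)} = -5 + Q^{2} - 2 Q$
$M{\left(k \right)} = 5$ ($M{\left(k \right)} = 7 - 2 = 5$)
$s{\left(Z,F \right)} = -48 - 24 F + 12 F^{2}$ ($s{\left(Z,F \right)} = - 4 \left(- 3 \left(\left(-5 + F^{2} - 2 F\right) + 1\right)\right) = - 4 \left(- 3 \left(-4 + F^{2} - 2 F\right)\right) = - 4 \left(12 - 3 F^{2} + 6 F\right) = -48 - 24 F + 12 F^{2}$)
$\left(3 \left(3 + M{\left(2 \right)}\right) + h{\left(-3,-12 \right)}\right) s{\left(-7,-7 \right)} = \left(3 \left(3 + 5\right) - 3\right) \left(-48 - -168 + 12 \left(-7\right)^{2}\right) = \left(3 \cdot 8 - 3\right) \left(-48 + 168 + 12 \cdot 49\right) = \left(24 - 3\right) \left(-48 + 168 + 588\right) = 21 \cdot 708 = 14868$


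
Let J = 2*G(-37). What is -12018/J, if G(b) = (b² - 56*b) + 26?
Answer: -6009/3467 ≈ -1.7332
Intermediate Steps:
G(b) = 26 + b² - 56*b
J = 6934 (J = 2*(26 + (-37)² - 56*(-37)) = 2*(26 + 1369 + 2072) = 2*3467 = 6934)
-12018/J = -12018/6934 = -12018*1/6934 = -6009/3467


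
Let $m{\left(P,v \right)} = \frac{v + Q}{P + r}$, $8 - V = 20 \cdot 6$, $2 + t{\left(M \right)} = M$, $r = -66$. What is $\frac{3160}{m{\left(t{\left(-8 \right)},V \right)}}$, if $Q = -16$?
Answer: $\frac{7505}{4} \approx 1876.3$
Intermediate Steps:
$t{\left(M \right)} = -2 + M$
$V = -112$ ($V = 8 - 20 \cdot 6 = 8 - 120 = -112$)
$m{\left(P,v \right)} = \frac{-16 + v}{-66 + P}$ ($m{\left(P,v \right)} = \frac{v - 16}{P - 66} = \frac{-16 + v}{-66 + P}$)
$\frac{3160}{m{\left(t{\left(-8 \right)},V \right)}} = \frac{3160}{\frac{1}{-66 - 10} \left(-16 - 112\right)} = \frac{3160}{\frac{1}{-66 - 10} \left(-128\right)} = \frac{3160}{\frac{1}{-76} \left(-128\right)} = \frac{3160}{\left(- \frac{1}{76}\right) \left(-128\right)} = \frac{3160}{\frac{32}{19}} = 3160 \cdot \frac{19}{32} = \frac{7505}{4}$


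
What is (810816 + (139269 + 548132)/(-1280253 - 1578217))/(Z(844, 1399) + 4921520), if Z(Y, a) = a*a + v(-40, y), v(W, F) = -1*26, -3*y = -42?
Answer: 2317692524119/19662543296650 ≈ 0.11787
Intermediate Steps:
y = 14 (y = -⅓*(-42) = 14)
v(W, F) = -26
Z(Y, a) = -26 + a² (Z(Y, a) = a*a - 26 = a² - 26 = -26 + a²)
(810816 + (139269 + 548132)/(-1280253 - 1578217))/(Z(844, 1399) + 4921520) = (810816 + (139269 + 548132)/(-1280253 - 1578217))/((-26 + 1399²) + 4921520) = (810816 + 687401/(-2858470))/((-26 + 1957201) + 4921520) = (810816 + 687401*(-1/2858470))/(1957175 + 4921520) = (810816 - 687401/2858470)/6878695 = (2317692524119/2858470)*(1/6878695) = 2317692524119/19662543296650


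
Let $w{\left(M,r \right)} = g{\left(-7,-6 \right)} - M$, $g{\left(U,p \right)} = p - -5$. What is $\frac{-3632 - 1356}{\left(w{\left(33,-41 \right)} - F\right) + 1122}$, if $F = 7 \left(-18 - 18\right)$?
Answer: $- \frac{1247}{335} \approx -3.7224$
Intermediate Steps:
$g{\left(U,p \right)} = 5 + p$ ($g{\left(U,p \right)} = p + 5 = 5 + p$)
$w{\left(M,r \right)} = -1 - M$ ($w{\left(M,r \right)} = \left(5 - 6\right) - M = -1 - M$)
$F = -252$ ($F = 7 \left(-36\right) = -252$)
$\frac{-3632 - 1356}{\left(w{\left(33,-41 \right)} - F\right) + 1122} = \frac{-3632 - 1356}{\left(\left(-1 - 33\right) - -252\right) + 1122} = - \frac{4988}{\left(\left(-1 - 33\right) + 252\right) + 1122} = - \frac{4988}{\left(-34 + 252\right) + 1122} = - \frac{4988}{218 + 1122} = - \frac{4988}{1340} = \left(-4988\right) \frac{1}{1340} = - \frac{1247}{335}$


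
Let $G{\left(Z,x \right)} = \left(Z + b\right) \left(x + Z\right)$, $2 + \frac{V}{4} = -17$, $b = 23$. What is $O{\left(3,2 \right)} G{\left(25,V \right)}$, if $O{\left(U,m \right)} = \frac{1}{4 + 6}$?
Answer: $- \frac{1224}{5} \approx -244.8$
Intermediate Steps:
$O{\left(U,m \right)} = \frac{1}{10}$
$V = -76$ ($V = -8 + 4 \left(-17\right) = -8 - 68 = -76$)
$G{\left(Z,x \right)} = \left(23 + Z\right) \left(Z + x\right)$ ($G{\left(Z,x \right)} = \left(Z + 23\right) \left(x + Z\right) = \left(23 + Z\right) \left(Z + x\right)$)
$O{\left(3,2 \right)} G{\left(25,V \right)} = \frac{25^{2} + 23 \cdot 25 + 23 \left(-76\right) + 25 \left(-76\right)}{10} = \frac{625 + 575 - 1748 - 1900}{10} = \frac{1}{10} \left(-2448\right) = - \frac{1224}{5}$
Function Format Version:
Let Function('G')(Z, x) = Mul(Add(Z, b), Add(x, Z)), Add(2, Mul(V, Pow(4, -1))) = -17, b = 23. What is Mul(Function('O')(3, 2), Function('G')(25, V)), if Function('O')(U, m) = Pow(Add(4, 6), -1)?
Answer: Rational(-1224, 5) ≈ -244.80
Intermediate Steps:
Function('O')(U, m) = Rational(1, 10) (Function('O')(U, m) = Pow(10, -1) = Rational(1, 10))
V = -76 (V = Add(-8, Mul(4, -17)) = Add(-8, -68) = -76)
Function('G')(Z, x) = Mul(Add(23, Z), Add(Z, x)) (Function('G')(Z, x) = Mul(Add(Z, 23), Add(x, Z)) = Mul(Add(23, Z), Add(Z, x)))
Mul(Function('O')(3, 2), Function('G')(25, V)) = Mul(Rational(1, 10), Add(Pow(25, 2), Mul(23, 25), Mul(23, -76), Mul(25, -76))) = Mul(Rational(1, 10), Add(625, 575, -1748, -1900)) = Mul(Rational(1, 10), -2448) = Rational(-1224, 5)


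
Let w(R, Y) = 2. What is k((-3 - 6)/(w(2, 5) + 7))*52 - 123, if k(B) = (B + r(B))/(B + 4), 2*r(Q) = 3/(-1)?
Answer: -499/3 ≈ -166.33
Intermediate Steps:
r(Q) = -3/2 (r(Q) = (3/(-1))/2 = (3*(-1))/2 = (½)*(-3) = -3/2)
k(B) = (-3/2 + B)/(4 + B) (k(B) = (B - 3/2)/(B + 4) = (-3/2 + B)/(4 + B))
k((-3 - 6)/(w(2, 5) + 7))*52 - 123 = ((-3/2 + (-3 - 6)/(2 + 7))/(4 + (-3 - 6)/(2 + 7)))*52 - 123 = ((-3/2 - 9/9)/(4 - 9/9))*52 - 123 = ((-3/2 - 9*⅑)/(4 - 9*⅑))*52 - 123 = ((-3/2 - 1)/(4 - 1))*52 - 123 = (-5/2/3)*52 - 123 = ((⅓)*(-5/2))*52 - 123 = -⅚*52 - 123 = -130/3 - 123 = -499/3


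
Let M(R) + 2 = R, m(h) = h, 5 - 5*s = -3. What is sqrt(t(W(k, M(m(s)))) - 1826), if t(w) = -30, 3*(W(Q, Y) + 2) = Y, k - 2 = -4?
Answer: 8*I*sqrt(29) ≈ 43.081*I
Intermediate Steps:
k = -2 (k = 2 - 4 = -2)
s = 8/5 (s = 1 - 1/5*(-3) = 1 + 3/5 = 8/5 ≈ 1.6000)
M(R) = -2 + R
W(Q, Y) = -2 + Y/3
sqrt(t(W(k, M(m(s)))) - 1826) = sqrt(-30 - 1826) = sqrt(-1856) = 8*I*sqrt(29)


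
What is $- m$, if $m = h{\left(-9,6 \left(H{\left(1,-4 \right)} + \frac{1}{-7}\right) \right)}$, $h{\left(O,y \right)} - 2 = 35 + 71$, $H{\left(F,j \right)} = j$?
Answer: $-108$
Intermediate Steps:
$h{\left(O,y \right)} = 108$ ($h{\left(O,y \right)} = 2 + \left(35 + 71\right) = 2 + 106 = 108$)
$m = 108$
$- m = \left(-1\right) 108 = -108$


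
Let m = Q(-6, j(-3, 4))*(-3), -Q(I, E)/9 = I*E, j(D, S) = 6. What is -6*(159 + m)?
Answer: 4878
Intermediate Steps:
Q(I, E) = -9*E*I (Q(I, E) = -9*I*E = -9*E*I)
m = -972 (m = -9*6*(-6)*(-3) = 324*(-3) = -972)
-6*(159 + m) = -6*(159 - 972) = -6*(-813) = 4878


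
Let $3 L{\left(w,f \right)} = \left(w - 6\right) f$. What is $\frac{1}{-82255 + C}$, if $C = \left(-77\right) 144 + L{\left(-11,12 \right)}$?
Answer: $- \frac{1}{93411} \approx -1.0705 \cdot 10^{-5}$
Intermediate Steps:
$L{\left(w,f \right)} = \frac{f \left(-6 + w\right)}{3}$ ($L{\left(w,f \right)} = \frac{\left(w - 6\right) f}{3} = \frac{\left(-6 + w\right) f}{3} = \frac{f \left(-6 + w\right)}{3}$)
$C = -11156$ ($C = \left(-77\right) 144 + \frac{1}{3} \cdot 12 \left(-6 - 11\right) = -11088 + \frac{1}{3} \cdot 12 \left(-17\right) = -11088 - 68 = -11156$)
$\frac{1}{-82255 + C} = \frac{1}{-82255 - 11156} = \frac{1}{-93411} = - \frac{1}{93411}$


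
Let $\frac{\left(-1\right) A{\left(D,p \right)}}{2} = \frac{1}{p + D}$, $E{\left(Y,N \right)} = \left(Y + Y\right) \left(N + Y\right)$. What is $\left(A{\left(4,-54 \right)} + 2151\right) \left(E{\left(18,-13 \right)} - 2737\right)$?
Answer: $- \frac{137505232}{25} \approx -5.5002 \cdot 10^{6}$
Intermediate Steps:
$E{\left(Y,N \right)} = 2 Y \left(N + Y\right)$
$A{\left(D,p \right)} = - \frac{2}{D + p}$ ($A{\left(D,p \right)} = - \frac{2}{p + D} = - \frac{2}{D + p}$)
$\left(A{\left(4,-54 \right)} + 2151\right) \left(E{\left(18,-13 \right)} - 2737\right) = \left(- \frac{2}{4 - 54} + 2151\right) \left(2 \cdot 18 \left(-13 + 18\right) - 2737\right) = \left(- \frac{2}{-50} + 2151\right) \left(2 \cdot 18 \cdot 5 - 2737\right) = \left(\left(-2\right) \left(- \frac{1}{50}\right) + 2151\right) \left(180 - 2737\right) = \left(\frac{1}{25} + 2151\right) \left(-2557\right) = \frac{53776}{25} \left(-2557\right) = - \frac{137505232}{25}$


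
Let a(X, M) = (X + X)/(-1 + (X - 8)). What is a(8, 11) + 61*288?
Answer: 17552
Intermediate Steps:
a(X, M) = 2*X/(-9 + X) (a(X, M) = (2*X)/(-1 + (-8 + X)) = (2*X)/(-9 + X) = 2*X/(-9 + X))
a(8, 11) + 61*288 = 2*8/(-9 + 8) + 61*288 = 2*8/(-1) + 17568 = 2*8*(-1) + 17568 = -16 + 17568 = 17552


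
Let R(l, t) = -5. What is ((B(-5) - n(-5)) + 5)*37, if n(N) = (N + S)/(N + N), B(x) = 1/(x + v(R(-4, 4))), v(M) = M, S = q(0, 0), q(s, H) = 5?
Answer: 1813/10 ≈ 181.30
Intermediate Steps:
S = 5
B(x) = 1/(-5 + x) (B(x) = 1/(x - 5) = 1/(-5 + x))
n(N) = (5 + N)/(2*N) (n(N) = (N + 5)/(N + N) = (5 + N)/((2*N)) = (5 + N)*(1/(2*N)) = (5 + N)/(2*N))
((B(-5) - n(-5)) + 5)*37 = ((1/(-5 - 5) - (5 - 5)/(2*(-5))) + 5)*37 = ((1/(-10) - (-1)*0/(2*5)) + 5)*37 = ((-⅒ - 1*0) + 5)*37 = ((-⅒ + 0) + 5)*37 = (-⅒ + 5)*37 = (49/10)*37 = 1813/10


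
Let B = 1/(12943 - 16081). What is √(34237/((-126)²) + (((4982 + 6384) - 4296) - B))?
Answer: √30711169272511/65898 ≈ 84.096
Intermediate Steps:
B = -1/3138 (B = 1/(-3138) = -1/3138 ≈ -0.00031867)
√(34237/((-126)²) + (((4982 + 6384) - 4296) - B)) = √(34237/((-126)²) + (((4982 + 6384) - 4296) - 1*(-1/3138))) = √(34237/15876 + ((11366 - 4296) + 1/3138)) = √(34237*(1/15876) + (7070 + 1/3138)) = √(4891/2268 + 22185661/3138) = √(8388737851/1186164) = √30711169272511/65898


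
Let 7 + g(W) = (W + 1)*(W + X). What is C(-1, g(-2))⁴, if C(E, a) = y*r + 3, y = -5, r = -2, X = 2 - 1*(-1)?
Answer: 28561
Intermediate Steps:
X = 3 (X = 2 + 1 = 3)
g(W) = -7 + (1 + W)*(3 + W) (g(W) = -7 + (W + 1)*(W + 3) = -7 + (1 + W)*(3 + W))
C(E, a) = 13 (C(E, a) = -5*(-2) + 3 = 10 + 3 = 13)
C(-1, g(-2))⁴ = 13⁴ = 28561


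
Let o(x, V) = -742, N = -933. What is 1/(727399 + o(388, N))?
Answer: 1/726657 ≈ 1.3762e-6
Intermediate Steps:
1/(727399 + o(388, N)) = 1/(727399 - 742) = 1/726657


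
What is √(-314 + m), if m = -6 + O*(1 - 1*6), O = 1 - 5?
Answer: 10*I*√3 ≈ 17.32*I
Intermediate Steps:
O = -4
m = 14 (m = -6 - 4*(1 - 1*6) = -6 - 4*(1 - 6) = -6 - 4*(-5) = -6 + 20 = 14)
√(-314 + m) = √(-314 + 14) = √(-300) = 10*I*√3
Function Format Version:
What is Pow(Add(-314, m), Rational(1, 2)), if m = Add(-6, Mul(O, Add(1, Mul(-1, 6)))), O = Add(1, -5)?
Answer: Mul(10, I, Pow(3, Rational(1, 2))) ≈ Mul(17.320, I)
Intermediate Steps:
O = -4
m = 14 (m = Add(-6, Mul(-4, Add(1, Mul(-1, 6)))) = Add(-6, Mul(-4, Add(1, -6))) = Add(-6, Mul(-4, -5)) = Add(-6, 20) = 14)
Pow(Add(-314, m), Rational(1, 2)) = Pow(Add(-314, 14), Rational(1, 2)) = Pow(-300, Rational(1, 2)) = Mul(10, I, Pow(3, Rational(1, 2)))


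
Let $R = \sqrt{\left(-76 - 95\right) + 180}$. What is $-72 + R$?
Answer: $-69$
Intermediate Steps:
$R = 3$ ($R = \sqrt{-171 + 180} = \sqrt{9} = 3$)
$-72 + R = -72 + 3 = -69$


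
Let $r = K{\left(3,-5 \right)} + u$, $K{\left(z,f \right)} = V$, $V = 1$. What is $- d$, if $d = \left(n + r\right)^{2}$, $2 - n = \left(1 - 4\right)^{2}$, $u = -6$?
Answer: $-144$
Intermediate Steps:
$K{\left(z,f \right)} = 1$
$r = -5$ ($r = 1 - 6 = -5$)
$n = -7$ ($n = 2 - \left(1 - 4\right)^{2} = 2 - \left(-3\right)^{2} = 2 - 9 = -7$)
$d = 144$ ($d = \left(-7 - 5\right)^{2} = \left(-12\right)^{2} = 144$)
$- d = \left(-1\right) 144 = -144$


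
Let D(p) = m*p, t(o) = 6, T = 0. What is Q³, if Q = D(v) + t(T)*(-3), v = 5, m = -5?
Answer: -79507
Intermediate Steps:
D(p) = -5*p
Q = -43 (Q = -5*5 + 6*(-3) = -25 - 18 = -43)
Q³ = (-43)³ = -79507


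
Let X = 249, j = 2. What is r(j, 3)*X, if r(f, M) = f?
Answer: 498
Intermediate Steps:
r(j, 3)*X = 2*249 = 498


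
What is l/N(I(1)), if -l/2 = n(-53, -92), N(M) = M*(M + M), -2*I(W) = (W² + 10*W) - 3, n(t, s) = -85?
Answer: 85/16 ≈ 5.3125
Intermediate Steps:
I(W) = 3/2 - 5*W - W²/2 (I(W) = -((W² + 10*W) - 3)/2 = -(-3 + W² + 10*W)/2 = 3/2 - 5*W - W²/2)
N(M) = 2*M² (N(M) = M*(2*M) = 2*M²)
l = 170 (l = -2*(-85) = 170)
l/N(I(1)) = 170/((2*(3/2 - 5*1 - ½*1²)²)) = 170/((2*(3/2 - 5 - ½*1)²)) = 170/((2*(3/2 - 5 - ½)²)) = 170/((2*(-4)²)) = 170/((2*16)) = 170/32 = 170*(1/32) = 85/16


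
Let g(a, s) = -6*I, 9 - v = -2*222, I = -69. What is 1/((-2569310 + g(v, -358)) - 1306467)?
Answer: -1/3875363 ≈ -2.5804e-7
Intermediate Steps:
v = 453 (v = 9 - (-2)*222 = 9 - 1*(-444) = 9 + 444 = 453)
g(a, s) = 414 (g(a, s) = -6*(-69) = 414)
1/((-2569310 + g(v, -358)) - 1306467) = 1/((-2569310 + 414) - 1306467) = 1/(-2568896 - 1306467) = 1/(-3875363) = -1/3875363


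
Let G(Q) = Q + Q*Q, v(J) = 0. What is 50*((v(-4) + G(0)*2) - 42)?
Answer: -2100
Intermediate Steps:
G(Q) = Q + Q²
50*((v(-4) + G(0)*2) - 42) = 50*((0 + (0*(1 + 0))*2) - 42) = 50*((0 + (0*1)*2) - 42) = 50*((0 + 0*2) - 42) = 50*((0 + 0) - 42) = 50*(0 - 42) = 50*(-42) = -2100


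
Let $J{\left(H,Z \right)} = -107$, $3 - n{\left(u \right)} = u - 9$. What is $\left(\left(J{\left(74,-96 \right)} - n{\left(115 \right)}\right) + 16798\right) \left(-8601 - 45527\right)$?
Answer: $-909025632$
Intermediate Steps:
$n{\left(u \right)} = 12 - u$ ($n{\left(u \right)} = 3 - \left(u - 9\right) = 3 - \left(-9 + u\right) = 12 - u$)
$\left(\left(J{\left(74,-96 \right)} - n{\left(115 \right)}\right) + 16798\right) \left(-8601 - 45527\right) = \left(\left(-107 - \left(12 - 115\right)\right) + 16798\right) \left(-8601 - 45527\right) = \left(\left(-107 - \left(12 - 115\right)\right) + 16798\right) \left(-54128\right) = \left(\left(-107 - -103\right) + 16798\right) \left(-54128\right) = \left(\left(-107 + 103\right) + 16798\right) \left(-54128\right) = \left(-4 + 16798\right) \left(-54128\right) = 16794 \left(-54128\right) = -909025632$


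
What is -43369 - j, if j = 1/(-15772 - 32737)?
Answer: -2103786820/48509 ≈ -43369.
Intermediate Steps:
j = -1/48509 (j = 1/(-48509) = -1/48509 ≈ -2.0615e-5)
-43369 - j = -43369 - 1*(-1/48509) = -43369 + 1/48509 = -2103786820/48509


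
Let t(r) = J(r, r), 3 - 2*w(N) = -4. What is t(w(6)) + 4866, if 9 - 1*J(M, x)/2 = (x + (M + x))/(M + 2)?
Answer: 53682/11 ≈ 4880.2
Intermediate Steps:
J(M, x) = 18 - 2*(M + 2*x)/(2 + M) (J(M, x) = 18 - 2*(x + (M + x))/(M + 2) = 18 - 2*(M + 2*x)/(2 + M))
w(N) = 7/2 (w(N) = 3/2 - ½*(-4) = 3/2 + 2 = 7/2)
t(r) = 4*(9 + 3*r)/(2 + r) (t(r) = 4*(9 - r + 4*r)/(2 + r) = 4*(9 + 3*r)/(2 + r))
t(w(6)) + 4866 = 12*(3 + 7/2)/(2 + 7/2) + 4866 = 12*(13/2)/(11/2) + 4866 = 12*(2/11)*(13/2) + 4866 = 156/11 + 4866 = 53682/11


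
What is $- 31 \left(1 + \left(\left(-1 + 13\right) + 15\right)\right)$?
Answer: $-868$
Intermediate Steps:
$- 31 \left(1 + \left(\left(-1 + 13\right) + 15\right)\right) = - 31 \left(1 + \left(12 + 15\right)\right) = - 31 \left(1 + 27\right) = \left(-31\right) 28 = -868$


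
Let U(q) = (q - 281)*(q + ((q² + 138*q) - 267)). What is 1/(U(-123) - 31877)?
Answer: 1/871063 ≈ 1.1480e-6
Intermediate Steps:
U(q) = (-281 + q)*(-267 + q² + 139*q) (U(q) = (-281 + q)*(q + (-267 + q² + 138*q)) = (-281 + q)*(-267 + q² + 139*q))
1/(U(-123) - 31877) = 1/((75027 + (-123)³ - 39326*(-123) - 142*(-123)²) - 31877) = 1/((75027 - 1860867 + 4837098 - 142*15129) - 31877) = 1/((75027 - 1860867 + 4837098 - 2148318) - 31877) = 1/(902940 - 31877) = 1/871063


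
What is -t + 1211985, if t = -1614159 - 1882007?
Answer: 4708151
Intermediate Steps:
t = -3496166
-t + 1211985 = -1*(-3496166) + 1211985 = 3496166 + 1211985 = 4708151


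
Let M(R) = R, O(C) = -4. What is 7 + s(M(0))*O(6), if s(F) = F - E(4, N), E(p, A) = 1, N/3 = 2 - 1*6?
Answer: 11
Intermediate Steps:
N = -12 (N = 3*(2 - 1*6) = 3*(2 - 6) = 3*(-4) = -12)
s(F) = -1 + F (s(F) = F - 1*1 = F - 1 = -1 + F)
7 + s(M(0))*O(6) = 7 + (-1 + 0)*(-4) = 7 - 1*(-4) = 7 + 4 = 11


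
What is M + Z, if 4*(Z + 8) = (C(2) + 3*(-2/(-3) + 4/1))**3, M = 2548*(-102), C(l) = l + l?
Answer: -258446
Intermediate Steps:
C(l) = 2*l
M = -259896
Z = 1450 (Z = -8 + (2*2 + 3*(-2/(-3) + 4/1))**3/4 = -8 + (4 + 3*(-2*(-1/3) + 4*1))**3/4 = -8 + (4 + 3*(2/3 + 4))**3/4 = -8 + (4 + 3*(14/3))**3/4 = -8 + (4 + 14)**3/4 = -8 + (1/4)*18**3 = -8 + (1/4)*5832 = -8 + 1458 = 1450)
M + Z = -259896 + 1450 = -258446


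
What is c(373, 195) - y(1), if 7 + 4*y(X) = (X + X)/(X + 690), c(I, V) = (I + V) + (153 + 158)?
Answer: 2434391/2764 ≈ 880.75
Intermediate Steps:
c(I, V) = 311 + I + V (c(I, V) = (I + V) + 311 = 311 + I + V)
y(X) = -7/4 + X/(2*(690 + X)) (y(X) = -7/4 + ((X + X)/(X + 690))/4 = -7/4 + ((2*X)/(690 + X))/4 = -7/4 + (2*X/(690 + X))/4 = -7/4 + X/(2*(690 + X)))
c(373, 195) - y(1) = (311 + 373 + 195) - 5*(-966 - 1*1)/(4*(690 + 1)) = 879 - 5*(-966 - 1)/(4*691) = 879 - 5*(-967)/(4*691) = 879 - 1*(-4835/2764) = 879 + 4835/2764 = 2434391/2764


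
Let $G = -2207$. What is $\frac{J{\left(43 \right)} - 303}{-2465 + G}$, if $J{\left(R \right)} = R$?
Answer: $\frac{65}{1168} \approx 0.055651$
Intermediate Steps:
$\frac{J{\left(43 \right)} - 303}{-2465 + G} = \frac{43 - 303}{-2465 - 2207} = - \frac{260}{-4672} = \left(-260\right) \left(- \frac{1}{4672}\right) = \frac{65}{1168}$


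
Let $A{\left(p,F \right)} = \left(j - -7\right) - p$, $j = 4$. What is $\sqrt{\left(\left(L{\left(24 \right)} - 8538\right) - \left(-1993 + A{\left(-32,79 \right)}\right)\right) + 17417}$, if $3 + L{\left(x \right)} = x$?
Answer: $5 \sqrt{434} \approx 104.16$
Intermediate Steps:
$L{\left(x \right)} = -3 + x$
$A{\left(p,F \right)} = 11 - p$ ($A{\left(p,F \right)} = \left(4 - -7\right) - p = \left(4 + 7\right) - p = 11 - p$)
$\sqrt{\left(\left(L{\left(24 \right)} - 8538\right) - \left(-1993 + A{\left(-32,79 \right)}\right)\right) + 17417} = \sqrt{\left(\left(\left(-3 + 24\right) - 8538\right) + \left(1993 - \left(11 - -32\right)\right)\right) + 17417} = \sqrt{\left(\left(21 - 8538\right) + \left(1993 - \left(11 + 32\right)\right)\right) + 17417} = \sqrt{\left(-8517 + \left(1993 - 43\right)\right) + 17417} = \sqrt{\left(-8517 + 1950\right) + 17417} = \sqrt{-6567 + 17417} = \sqrt{10850} = 5 \sqrt{434}$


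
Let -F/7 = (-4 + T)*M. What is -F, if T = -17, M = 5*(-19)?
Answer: 13965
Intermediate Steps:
M = -95
F = -13965 (F = -7*(-4 - 17)*(-95) = -(-147)*(-95) = -7*1995 = -13965)
-F = -1*(-13965) = 13965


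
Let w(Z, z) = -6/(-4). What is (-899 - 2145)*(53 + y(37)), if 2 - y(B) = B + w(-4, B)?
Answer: -50226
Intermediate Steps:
w(Z, z) = 3/2 (w(Z, z) = -6*(-¼) = 3/2)
y(B) = ½ - B (y(B) = 2 - (B + 3/2) = 2 - (3/2 + B) = 2 + (-3/2 - B) = ½ - B)
(-899 - 2145)*(53 + y(37)) = (-899 - 2145)*(53 + (½ - 1*37)) = -3044*(53 + (½ - 37)) = -3044*(53 - 73/2) = -3044*33/2 = -50226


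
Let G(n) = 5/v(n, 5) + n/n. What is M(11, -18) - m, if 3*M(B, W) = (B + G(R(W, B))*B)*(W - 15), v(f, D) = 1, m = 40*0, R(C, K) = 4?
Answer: -847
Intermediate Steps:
m = 0
G(n) = 6 (G(n) = 5/1 + n/n = 5*1 + 1 = 5 + 1 = 6)
M(B, W) = 7*B*(-15 + W)/3 (M(B, W) = ((B + 6*B)*(W - 15))/3 = ((7*B)*(-15 + W))/3 = (7*B*(-15 + W))/3 = 7*B*(-15 + W)/3)
M(11, -18) - m = (7/3)*11*(-15 - 18) - 1*0 = (7/3)*11*(-33) + 0 = -847 + 0 = -847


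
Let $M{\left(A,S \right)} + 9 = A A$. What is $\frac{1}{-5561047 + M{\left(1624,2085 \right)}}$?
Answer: $- \frac{1}{2923680} \approx -3.4203 \cdot 10^{-7}$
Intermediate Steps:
$M{\left(A,S \right)} = -9 + A^{2}$ ($M{\left(A,S \right)} = -9 + A A = -9 + A^{2}$)
$\frac{1}{-5561047 + M{\left(1624,2085 \right)}} = \frac{1}{-5561047 - \left(9 - 1624^{2}\right)} = \frac{1}{-5561047 + \left(-9 + 2637376\right)} = \frac{1}{-5561047 + 2637367} = \frac{1}{-2923680} = - \frac{1}{2923680}$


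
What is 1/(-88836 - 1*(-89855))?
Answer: 1/1019 ≈ 0.00098135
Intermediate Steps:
1/(-88836 - 1*(-89855)) = 1/(-88836 + 89855) = 1/1019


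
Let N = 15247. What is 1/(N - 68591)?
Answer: -1/53344 ≈ -1.8746e-5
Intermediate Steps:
1/(N - 68591) = 1/(15247 - 68591) = 1/(-53344) = -1/53344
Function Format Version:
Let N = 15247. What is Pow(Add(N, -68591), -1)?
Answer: Rational(-1, 53344) ≈ -1.8746e-5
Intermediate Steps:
Pow(Add(N, -68591), -1) = Pow(Add(15247, -68591), -1) = Pow(-53344, -1) = Rational(-1, 53344)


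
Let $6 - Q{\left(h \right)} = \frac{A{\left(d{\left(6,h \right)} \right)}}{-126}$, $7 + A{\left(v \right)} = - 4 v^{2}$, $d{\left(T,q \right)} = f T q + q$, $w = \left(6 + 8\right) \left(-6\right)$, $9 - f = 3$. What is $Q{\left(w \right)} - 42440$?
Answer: $- \frac{6283621}{18} \approx -3.4909 \cdot 10^{5}$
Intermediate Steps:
$f = 6$ ($f = 9 - 3 = 6$)
$w = -84$ ($w = 14 \left(-6\right) = -84$)
$d{\left(T,q \right)} = q + 6 T q$ ($d{\left(T,q \right)} = 6 T q + q = q + 6 T q$)
$A{\left(v \right)} = -7 - 4 v^{2}$
$Q{\left(h \right)} = \frac{107}{18} - \frac{2738 h^{2}}{63}$ ($Q{\left(h \right)} = 6 - \frac{-7 - 4 \left(h \left(1 + 6 \cdot 6\right)\right)^{2}}{-126} = 6 - \left(-7 - 4 \left(h \left(1 + 36\right)\right)^{2}\right) \left(- \frac{1}{126}\right) = 6 - \left(-7 - 4 \left(h 37\right)^{2}\right) \left(- \frac{1}{126}\right) = 6 - \left(-7 - 4 \left(37 h\right)^{2}\right) \left(- \frac{1}{126}\right) = 6 - \left(-7 - 4 \cdot 1369 h^{2}\right) \left(- \frac{1}{126}\right) = 6 - \left(-7 - 5476 h^{2}\right) \left(- \frac{1}{126}\right) = 6 - \left(\frac{1}{18} + \frac{2738 h^{2}}{63}\right) = \frac{107}{18} - \frac{2738 h^{2}}{63}$)
$Q{\left(w \right)} - 42440 = \left(\frac{107}{18} - \frac{2738 \left(-84\right)^{2}}{63}\right) - 42440 = \left(\frac{107}{18} - 306656\right) - 42440 = - \frac{5519701}{18} - 42440 = - \frac{6283621}{18}$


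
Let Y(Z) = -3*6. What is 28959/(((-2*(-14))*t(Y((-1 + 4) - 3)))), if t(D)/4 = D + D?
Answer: -1379/192 ≈ -7.1823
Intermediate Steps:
Y(Z) = -18
t(D) = 8*D (t(D) = 4*(D + D) = 4*(2*D) = 8*D)
28959/(((-2*(-14))*t(Y((-1 + 4) - 3)))) = 28959/(((-2*(-14))*(8*(-18)))) = 28959/((28*(-144))) = 28959/(-4032) = 28959*(-1/4032) = -1379/192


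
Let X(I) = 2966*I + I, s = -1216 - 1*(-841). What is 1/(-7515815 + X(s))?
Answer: -1/8628440 ≈ -1.1590e-7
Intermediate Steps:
s = -375 (s = -1216 + 841 = -375)
X(I) = 2967*I
1/(-7515815 + X(s)) = 1/(-7515815 + 2967*(-375)) = 1/(-7515815 - 1112625) = 1/(-8628440) = -1/8628440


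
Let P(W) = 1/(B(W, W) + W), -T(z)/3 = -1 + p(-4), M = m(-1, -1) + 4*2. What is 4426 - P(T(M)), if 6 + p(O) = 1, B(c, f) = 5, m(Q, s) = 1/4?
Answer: 101797/23 ≈ 4426.0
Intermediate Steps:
m(Q, s) = ¼
p(O) = -5 (p(O) = -6 + 1 = -5)
M = 33/4 (M = ¼ + 4*2 = ¼ + 8 = 33/4 ≈ 8.2500)
T(z) = 18 (T(z) = -3*(-1 - 5) = -3*(-6) = 18)
P(W) = 1/(5 + W)
4426 - P(T(M)) = 4426 - 1/(5 + 18) = 4426 - 1/23 = 101797/23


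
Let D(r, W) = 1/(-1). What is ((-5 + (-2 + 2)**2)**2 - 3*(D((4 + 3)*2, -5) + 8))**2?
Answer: 16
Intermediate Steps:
D(r, W) = -1
((-5 + (-2 + 2)**2)**2 - 3*(D((4 + 3)*2, -5) + 8))**2 = ((-5 + (-2 + 2)**2)**2 - 3*(-1 + 8))**2 = ((-5 + 0**2)**2 - 3*7)**2 = ((-5 + 0)**2 - 21)**2 = ((-5)**2 - 21)**2 = (25 - 21)**2 = 4**2 = 16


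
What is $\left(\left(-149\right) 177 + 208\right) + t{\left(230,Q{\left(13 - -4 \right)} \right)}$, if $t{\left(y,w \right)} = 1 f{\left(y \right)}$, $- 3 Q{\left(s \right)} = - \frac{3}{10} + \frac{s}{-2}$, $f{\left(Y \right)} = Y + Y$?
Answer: $-25705$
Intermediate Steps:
$f{\left(Y \right)} = 2 Y$
$Q{\left(s \right)} = \frac{1}{10} + \frac{s}{6}$ ($Q{\left(s \right)} = - \frac{- \frac{3}{10} + \frac{s}{-2}}{3} = - \frac{\left(-3\right) \frac{1}{10} + s \left(- \frac{1}{2}\right)}{3} = - \frac{- \frac{3}{10} - \frac{s}{2}}{3} = \frac{1}{10} + \frac{s}{6}$)
$t{\left(y,w \right)} = 2 y$ ($t{\left(y,w \right)} = 1 \cdot 2 y = 2 y$)
$\left(\left(-149\right) 177 + 208\right) + t{\left(230,Q{\left(13 - -4 \right)} \right)} = \left(\left(-149\right) 177 + 208\right) + 2 \cdot 230 = \left(-26373 + 208\right) + 460 = -26165 + 460 = -25705$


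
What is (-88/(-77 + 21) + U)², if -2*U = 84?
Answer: 80089/49 ≈ 1634.5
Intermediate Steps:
U = -42 (U = -½*84 = -42)
(-88/(-77 + 21) + U)² = (-88/(-77 + 21) - 42)² = (-88/(-56) - 42)² = (-88*(-1/56) - 42)² = (11/7 - 42)² = (-283/7)² = 80089/49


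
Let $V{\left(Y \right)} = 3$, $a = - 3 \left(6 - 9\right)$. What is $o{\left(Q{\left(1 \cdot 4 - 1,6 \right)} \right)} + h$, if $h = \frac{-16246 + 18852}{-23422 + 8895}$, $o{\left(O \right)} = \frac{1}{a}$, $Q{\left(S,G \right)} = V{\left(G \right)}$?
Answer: $- \frac{8927}{130743} \approx -0.068279$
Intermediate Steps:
$a = 9$ ($a = - 3 \left(6 - 9\right) = \left(-3\right) \left(-3\right) = 9$)
$Q{\left(S,G \right)} = 3$
$o{\left(O \right)} = \frac{1}{9}$
$h = - \frac{2606}{14527}$ ($h = \frac{2606}{-14527} = 2606 \left(- \frac{1}{14527}\right) = - \frac{2606}{14527} \approx -0.17939$)
$o{\left(Q{\left(1 \cdot 4 - 1,6 \right)} \right)} + h = \frac{1}{9} - \frac{2606}{14527} = - \frac{8927}{130743}$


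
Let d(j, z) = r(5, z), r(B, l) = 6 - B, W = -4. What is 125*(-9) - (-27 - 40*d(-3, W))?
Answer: -1058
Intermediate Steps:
d(j, z) = 1 (d(j, z) = 6 - 1*5 = 6 - 5 = 1)
125*(-9) - (-27 - 40*d(-3, W)) = 125*(-9) - (-27 - 40*1) = -1125 - (-27 - 40) = -1125 - 1*(-67) = -1125 + 67 = -1058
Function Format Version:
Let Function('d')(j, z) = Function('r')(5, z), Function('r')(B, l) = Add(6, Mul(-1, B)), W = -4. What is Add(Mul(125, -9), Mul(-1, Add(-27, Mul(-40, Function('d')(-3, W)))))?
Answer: -1058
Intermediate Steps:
Function('d')(j, z) = 1 (Function('d')(j, z) = Add(6, Mul(-1, 5)) = Add(6, -5) = 1)
Add(Mul(125, -9), Mul(-1, Add(-27, Mul(-40, Function('d')(-3, W))))) = Add(Mul(125, -9), Mul(-1, Add(-27, Mul(-40, 1)))) = Add(-1125, Mul(-1, Add(-27, -40))) = Add(-1125, Mul(-1, -67)) = Add(-1125, 67) = -1058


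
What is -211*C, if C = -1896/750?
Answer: 66676/125 ≈ 533.41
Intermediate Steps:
C = -316/125 (C = -1896*1/750 = -316/125 ≈ -2.5280)
-211*C = -211*(-316/125) = 66676/125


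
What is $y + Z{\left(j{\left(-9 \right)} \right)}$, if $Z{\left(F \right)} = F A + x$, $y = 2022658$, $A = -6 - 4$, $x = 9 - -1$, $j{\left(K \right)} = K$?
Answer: $2022758$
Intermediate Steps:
$x = 10$ ($x = 9 + 1 = 10$)
$A = -10$ ($A = -6 - 4 = -10$)
$Z{\left(F \right)} = 10 - 10 F$ ($Z{\left(F \right)} = F \left(-10\right) + 10 = - 10 F + 10 = 10 - 10 F$)
$y + Z{\left(j{\left(-9 \right)} \right)} = 2022658 + \left(10 - -90\right) = 2022658 + \left(10 + 90\right) = 2022658 + 100 = 2022758$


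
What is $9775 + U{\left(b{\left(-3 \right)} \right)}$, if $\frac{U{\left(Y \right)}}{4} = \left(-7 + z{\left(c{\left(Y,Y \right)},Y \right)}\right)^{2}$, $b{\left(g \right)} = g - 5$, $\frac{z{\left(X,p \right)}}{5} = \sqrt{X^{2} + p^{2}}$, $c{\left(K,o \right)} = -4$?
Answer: $17971 - 1120 \sqrt{5} \approx 15467.0$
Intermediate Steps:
$z{\left(X,p \right)} = 5 \sqrt{X^{2} + p^{2}}$
$b{\left(g \right)} = -5 + g$
$U{\left(Y \right)} = 4 \left(-7 + 5 \sqrt{16 + Y^{2}}\right)^{2}$ ($U{\left(Y \right)} = 4 \left(-7 + 5 \sqrt{\left(-4\right)^{2} + Y^{2}}\right)^{2} = 4 \left(-7 + 5 \sqrt{16 + Y^{2}}\right)^{2}$)
$9775 + U{\left(b{\left(-3 \right)} \right)} = 9775 + 4 \left(-7 + 5 \sqrt{16 + \left(-5 - 3\right)^{2}}\right)^{2} = 9775 + 4 \left(-7 + 5 \sqrt{16 + \left(-8\right)^{2}}\right)^{2} = 9775 + 4 \left(-7 + 5 \sqrt{16 + 64}\right)^{2} = 9775 + 4 \left(-7 + 5 \sqrt{80}\right)^{2} = 9775 + 4 \left(-7 + 5 \cdot 4 \sqrt{5}\right)^{2} = 9775 + 4 \left(-7 + 20 \sqrt{5}\right)^{2}$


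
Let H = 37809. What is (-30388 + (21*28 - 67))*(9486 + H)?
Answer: -1412559765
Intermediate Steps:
(-30388 + (21*28 - 67))*(9486 + H) = (-30388 + (21*28 - 67))*(9486 + 37809) = (-30388 + (588 - 67))*47295 = (-30388 + 521)*47295 = -29867*47295 = -1412559765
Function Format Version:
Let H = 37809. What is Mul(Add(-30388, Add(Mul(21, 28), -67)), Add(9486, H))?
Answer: -1412559765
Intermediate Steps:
Mul(Add(-30388, Add(Mul(21, 28), -67)), Add(9486, H)) = Mul(Add(-30388, Add(Mul(21, 28), -67)), Add(9486, 37809)) = Mul(Add(-30388, Add(588, -67)), 47295) = Mul(Add(-30388, 521), 47295) = Mul(-29867, 47295) = -1412559765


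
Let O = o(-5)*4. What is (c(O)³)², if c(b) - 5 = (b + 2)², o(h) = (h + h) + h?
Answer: 1462197597150114223281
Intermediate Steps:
o(h) = 3*h (o(h) = 2*h + h = 3*h)
O = -60 (O = (3*(-5))*4 = -15*4 = -60)
c(b) = 5 + (2 + b)² (c(b) = 5 + (b + 2)² = 5 + (2 + b)²)
(c(O)³)² = ((5 + (2 - 60)²)³)² = ((5 + (-58)²)³)² = ((5 + 3364)³)² = (3369³)² = 38238692409² = 1462197597150114223281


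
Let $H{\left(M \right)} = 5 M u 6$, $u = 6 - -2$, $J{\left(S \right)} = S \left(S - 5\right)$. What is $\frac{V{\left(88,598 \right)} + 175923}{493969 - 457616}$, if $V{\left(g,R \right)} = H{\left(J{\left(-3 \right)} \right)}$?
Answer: $\frac{181683}{36353} \approx 4.9977$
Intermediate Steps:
$J{\left(S \right)} = S \left(-5 + S\right)$
$u = 8$ ($u = 6 + 2 = 8$)
$H{\left(M \right)} = 240 M$ ($H{\left(M \right)} = 5 M 8 \cdot 6 = 40 M 6 = 240 M$)
$V{\left(g,R \right)} = 5760$ ($V{\left(g,R \right)} = 240 \left(- 3 \left(-5 - 3\right)\right) = 240 \left(\left(-3\right) \left(-8\right)\right) = 240 \cdot 24 = 5760$)
$\frac{V{\left(88,598 \right)} + 175923}{493969 - 457616} = \frac{5760 + 175923}{493969 - 457616} = \frac{181683}{36353}$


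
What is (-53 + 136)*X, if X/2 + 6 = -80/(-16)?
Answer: -166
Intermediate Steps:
X = -2 (X = -12 + 2*(-80/(-16)) = -12 + 2*(-80*(-1/16)) = -12 + 2*5 = -12 + 10 = -2)
(-53 + 136)*X = (-53 + 136)*(-2) = 83*(-2) = -166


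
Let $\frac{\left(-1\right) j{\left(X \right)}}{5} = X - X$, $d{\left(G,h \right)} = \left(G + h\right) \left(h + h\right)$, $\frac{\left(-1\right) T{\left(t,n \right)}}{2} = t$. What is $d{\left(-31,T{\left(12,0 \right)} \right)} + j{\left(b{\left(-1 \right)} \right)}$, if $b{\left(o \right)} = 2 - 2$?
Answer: $2640$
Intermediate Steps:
$b{\left(o \right)} = 0$ ($b{\left(o \right)} = 2 - 2 = 0$)
$T{\left(t,n \right)} = - 2 t$
$d{\left(G,h \right)} = 2 h \left(G + h\right)$ ($d{\left(G,h \right)} = \left(G + h\right) 2 h = 2 h \left(G + h\right)$)
$j{\left(X \right)} = 0$ ($j{\left(X \right)} = - 5 \left(X - X\right) = \left(-5\right) 0 = 0$)
$d{\left(-31,T{\left(12,0 \right)} \right)} + j{\left(b{\left(-1 \right)} \right)} = 2 \left(\left(-2\right) 12\right) \left(-31 - 24\right) + 0 = 2 \left(-24\right) \left(-31 - 24\right) + 0 = 2 \left(-24\right) \left(-55\right) + 0 = 2640 + 0 = 2640$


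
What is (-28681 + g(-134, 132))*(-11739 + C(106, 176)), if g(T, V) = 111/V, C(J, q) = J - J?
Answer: 14813761053/44 ≈ 3.3668e+8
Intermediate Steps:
C(J, q) = 0
(-28681 + g(-134, 132))*(-11739 + C(106, 176)) = (-28681 + 111/132)*(-11739 + 0) = (-28681 + 111*(1/132))*(-11739) = (-28681 + 37/44)*(-11739) = -1261927/44*(-11739) = 14813761053/44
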